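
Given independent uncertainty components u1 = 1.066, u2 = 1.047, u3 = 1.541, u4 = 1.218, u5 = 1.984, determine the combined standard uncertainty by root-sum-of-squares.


uc = sqrt(1.066^2 + 1.047^2 + 1.541^2 + 1.218^2 + 1.984^2)
uc = sqrt(10.027026)
uc = 3.1665

3.1665


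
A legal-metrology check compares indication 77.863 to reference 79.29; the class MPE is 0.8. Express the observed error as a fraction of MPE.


e = indication - reference = 77.863 - 79.29 = -1.4270
|e| = 1.4270
ratio = |e| / MPE = 1.4270 / 0.8
ratio = 1.7837

1.7837


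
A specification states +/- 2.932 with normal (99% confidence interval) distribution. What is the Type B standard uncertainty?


u_B = half_width / 2.576
u_B = 2.932 / 2.576
u_B = 1.1382

1.1382


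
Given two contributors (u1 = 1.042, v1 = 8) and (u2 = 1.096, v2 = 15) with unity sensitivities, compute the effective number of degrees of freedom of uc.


uc = sqrt(u1^2 + u2^2) = sqrt(1.042^2 + 1.096^2) = 1.5122764
v_eff = uc^4 / (u1^4/v1 + u2^4/v2)
= 1.5122764^4 / (1.042^4/8 + 1.096^4/15)
= 5.2302771 / 0.24355509
v_eff = 21.4747

21.4747


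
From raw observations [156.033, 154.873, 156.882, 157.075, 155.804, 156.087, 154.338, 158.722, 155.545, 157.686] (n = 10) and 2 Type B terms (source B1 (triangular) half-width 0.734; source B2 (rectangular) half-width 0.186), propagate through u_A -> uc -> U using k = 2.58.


mean = (156.033 + 154.873 + 156.882 + 157.075 + 155.804 + 156.087 + 154.338 + 158.722 + 155.545 + 157.686) / 10 = 156.3045
s = sqrt(sum((x - mean)^2)/(n-1)) = 1.3142255
u_A = s / sqrt(n) = 1.3142255 / sqrt(10) = 0.41559459
u_B1 = 0.734 / sqrt(6) = 0.29965425
u_B2 = 0.186 / sqrt(3) = 0.10738715
uc = sqrt(0.41559459^2 + 0.29965425^2 + 0.10738715^2) = 0.52349167
U = k * uc = 2.58 * 0.52349167
U = 1.3506

1.3506


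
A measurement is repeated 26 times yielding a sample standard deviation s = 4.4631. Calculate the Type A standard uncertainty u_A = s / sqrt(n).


u_A = s / sqrt(n)
u_A = 4.4631 / sqrt(26)
u_A = 4.4631 / 5.0990195
u_A = 0.8753

0.8753


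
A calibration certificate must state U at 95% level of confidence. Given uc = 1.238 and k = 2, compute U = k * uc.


U = k * uc
U = 2 * 1.238
U = 2.4760

2.4760


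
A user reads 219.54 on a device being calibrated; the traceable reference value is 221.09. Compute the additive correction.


Correction = standard - reading
= 221.09 - 219.54
= 1.5500

1.5500


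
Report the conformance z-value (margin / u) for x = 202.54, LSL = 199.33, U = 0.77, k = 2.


u = U / k = 0.77 / 2 = 0.385
margin = |LSL - x| = |199.33 - 202.54| = 3.21
z = margin / u = 3.21 / 0.385
z = 8.3377

8.3377


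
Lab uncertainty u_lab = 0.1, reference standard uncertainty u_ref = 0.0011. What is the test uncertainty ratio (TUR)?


TUR = u_lab / u_ref
= 0.1 / 0.0011
= 90.9091

90.9091


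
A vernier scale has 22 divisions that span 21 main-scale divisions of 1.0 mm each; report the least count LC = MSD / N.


LC = MSD / n_div
= 1.0 / 22
= 0.0455

0.0455


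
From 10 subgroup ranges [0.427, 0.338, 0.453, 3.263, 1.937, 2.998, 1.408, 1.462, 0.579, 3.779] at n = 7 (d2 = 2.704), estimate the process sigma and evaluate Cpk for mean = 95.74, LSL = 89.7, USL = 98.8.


R_bar = (0.427 + 0.338 + 0.453 + 3.263 + 1.937 + 2.998 + 1.408 + 1.462 + 0.579 + 3.779) / 10 = 1.6644
sigma = R_bar / d2 = 1.6644 / 2.704 = 0.61553254
Cp = (USL - LSL)/(6*sigma) = (98.8 - 89.7)/(6*0.61553254) = 2.4640
Cpu = (98.8 - 95.74)/(3*0.61553254) = 1.6571
Cpl = (95.74 - 89.7)/(3*0.61553254) = 3.2709
Cpk = min(Cpu, Cpl) = 1.6571

1.6571


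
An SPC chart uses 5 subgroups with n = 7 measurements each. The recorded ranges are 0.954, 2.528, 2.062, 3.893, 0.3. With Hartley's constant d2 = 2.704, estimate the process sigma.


R_bar = (0.954 + 2.528 + 2.062 + 3.893 + 0.3) / 5
R_bar = 9.737 / 5 = 1.9474
sigma_hat = R_bar / d2 = 1.9474 / 2.704 = 0.7202

0.7202


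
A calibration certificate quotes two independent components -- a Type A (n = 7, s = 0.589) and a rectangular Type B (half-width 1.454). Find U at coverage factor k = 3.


u_A = s / sqrt(n) = 0.589 / sqrt(7) = 0.22262107
u_B = half_width / sqrt(3) = 1.454 / sqrt(3) = 0.83946729
uc = sqrt(u_A^2 + u_B^2) = sqrt(0.22262107^2 + 0.83946729^2) = 0.86848458
U = k * uc = 3 * 0.86848458
U = 2.6055

2.6055


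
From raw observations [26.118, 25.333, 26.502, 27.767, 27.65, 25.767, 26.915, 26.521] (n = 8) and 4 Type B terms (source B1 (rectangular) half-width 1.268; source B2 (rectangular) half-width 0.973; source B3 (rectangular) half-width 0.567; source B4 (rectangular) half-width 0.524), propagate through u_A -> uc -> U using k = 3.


mean = (26.118 + 25.333 + 26.502 + 27.767 + 27.65 + 25.767 + 26.915 + 26.521) / 8 = 26.571625
s = sqrt(sum((x - mean)^2)/(n-1)) = 0.85394211
u_A = s / sqrt(n) = 0.85394211 / sqrt(8) = 0.30191413
u_B1 = 1.268 / sqrt(3) = 0.73208014
u_B2 = 0.973 / sqrt(3) = 0.56176181
u_B3 = 0.567 / sqrt(3) = 0.3273576
u_B4 = 0.524 / sqrt(3) = 0.30253154
uc = sqrt(0.30191413^2 + 0.73208014^2 + 0.56176181^2 + 0.3273576^2 + 0.30253154^2) = 1.0683436
U = k * uc = 3 * 1.0683436
U = 3.2050

3.2050


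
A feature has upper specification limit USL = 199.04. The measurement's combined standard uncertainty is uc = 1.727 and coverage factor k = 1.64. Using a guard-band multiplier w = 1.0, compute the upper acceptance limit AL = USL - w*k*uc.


U = k * uc = 1.64 * 1.727 = 2.83228
guard band g = w * U = 1.0 * 2.83228 = 2.83228
AL = USL - g = 199.04 - 2.83228
AL = 196.2077

196.2077


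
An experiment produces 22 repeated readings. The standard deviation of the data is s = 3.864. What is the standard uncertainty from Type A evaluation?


u_A = s / sqrt(n)
u_A = 3.864 / sqrt(22)
u_A = 3.864 / 4.6904158
u_A = 0.8238

0.8238


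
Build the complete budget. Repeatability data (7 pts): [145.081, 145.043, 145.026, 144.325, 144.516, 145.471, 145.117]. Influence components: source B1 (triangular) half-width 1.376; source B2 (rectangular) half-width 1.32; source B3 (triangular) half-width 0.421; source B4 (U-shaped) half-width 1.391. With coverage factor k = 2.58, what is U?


mean = (145.081 + 145.043 + 145.026 + 144.325 + 144.516 + 145.471 + 145.117) / 7 = 144.9398571
s = sqrt(sum((x - mean)^2)/(n-1)) = 0.38926787
u_A = s / sqrt(n) = 0.38926787 / sqrt(7) = 0.14712943
u_B1 = 1.376 / sqrt(6) = 0.56174965
u_B2 = 1.32 / sqrt(3) = 0.76210236
u_B3 = 0.421 / sqrt(6) = 0.17187253
u_B4 = 1.391 / sqrt(2) = 0.98358553
uc = sqrt(0.14712943^2 + 0.56174965^2 + 0.76210236^2 + 0.17187253^2 + 0.98358553^2) = 1.3838318
U = k * uc = 2.58 * 1.3838318
U = 3.5703

3.5703


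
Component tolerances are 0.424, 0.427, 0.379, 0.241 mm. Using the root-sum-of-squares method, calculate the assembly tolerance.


RSS = sqrt(0.424^2 + 0.427^2 + 0.379^2 + 0.241^2)
= sqrt(0.563827)
= 0.7509

0.7509


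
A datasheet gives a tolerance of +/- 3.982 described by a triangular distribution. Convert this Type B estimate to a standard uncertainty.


u_B = half_width / sqrt(6)
u_B = 3.982 / 2.4494897
u_B = 1.6256

1.6256


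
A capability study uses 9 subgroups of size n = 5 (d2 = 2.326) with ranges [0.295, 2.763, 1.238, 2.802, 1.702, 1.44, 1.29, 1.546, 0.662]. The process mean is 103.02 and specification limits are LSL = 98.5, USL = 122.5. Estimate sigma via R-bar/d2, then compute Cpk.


R_bar = (0.295 + 2.763 + 1.238 + 2.802 + 1.702 + 1.44 + 1.29 + 1.546 + 0.662) / 9 = 1.5264444
sigma = R_bar / d2 = 1.5264444 / 2.326 = 0.65625297
Cp = (USL - LSL)/(6*sigma) = (122.5 - 98.5)/(6*0.65625297) = 6.0952
Cpu = (122.5 - 103.02)/(3*0.65625297) = 9.8946
Cpl = (103.02 - 98.5)/(3*0.65625297) = 2.2959
Cpk = min(Cpu, Cpl) = 2.2959

2.2959


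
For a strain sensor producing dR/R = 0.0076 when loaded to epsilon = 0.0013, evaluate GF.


GF = (dR/R) / epsilon
= 0.0076 / 0.0013
= 5.8462

5.8462


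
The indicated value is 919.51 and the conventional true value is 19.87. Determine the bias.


Systematic error = measured - true
= 919.51 - 19.87
= 899.6400

899.6400


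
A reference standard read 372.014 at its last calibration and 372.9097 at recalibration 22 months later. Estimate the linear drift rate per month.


rate = (v2 - v1) / months
= (372.9097 - 372.014) / 22
= 0.8957 / 22
= 0.0407

0.0407


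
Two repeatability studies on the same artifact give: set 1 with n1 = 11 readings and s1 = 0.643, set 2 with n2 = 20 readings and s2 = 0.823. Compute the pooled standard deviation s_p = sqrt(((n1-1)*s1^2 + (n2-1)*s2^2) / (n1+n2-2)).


s_p = sqrt(((n1-1)*s1^2 + (n2-1)*s2^2) / (n1+n2-2))
numerator = (11-1)*0.643^2 + (20-1)*0.823^2 = 4.13449 + 12.869251 = 17.003741
denominator = 11 + 20 - 2 = 29
s_p^2 = 17.003741 / 29 = 0.5863359
s_p = sqrt(0.5863359) = 0.7657

0.7657


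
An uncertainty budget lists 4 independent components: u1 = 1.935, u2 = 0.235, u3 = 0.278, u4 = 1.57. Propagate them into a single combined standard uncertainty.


uc = sqrt(1.935^2 + 0.235^2 + 0.278^2 + 1.57^2)
uc = sqrt(6.341634)
uc = 2.5183

2.5183


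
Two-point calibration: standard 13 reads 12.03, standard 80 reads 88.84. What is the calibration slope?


slope = (y2 - y1) / (x2 - x1)
= (88.84 - 12.03) / (80 - 13)
= 76.8100 / 67
= 1.1464

1.1464


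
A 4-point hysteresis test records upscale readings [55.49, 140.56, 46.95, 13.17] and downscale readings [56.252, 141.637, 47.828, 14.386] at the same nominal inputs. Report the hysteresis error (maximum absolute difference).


|55.49 - 56.252| = 0.7620
|140.56 - 141.637| = 1.0770
|46.95 - 47.828| = 0.8780
|13.17 - 14.386| = 1.2160
hysteresis = max(diffs) = 1.2160

1.2160


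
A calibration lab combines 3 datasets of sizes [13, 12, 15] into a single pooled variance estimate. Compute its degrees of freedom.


nu = sum_i (n_i - 1)
nu = ((13 - 1) + (12 - 1) + (15 - 1))
nu = 12 + 11 + 14
nu = 37

37


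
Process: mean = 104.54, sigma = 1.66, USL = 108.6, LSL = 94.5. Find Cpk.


Cpu = (USL - mean) / (3*sigma) = (108.6 - 104.54) / (3*1.66) = 0.8153
Cpl = (mean - LSL) / (3*sigma) = (104.54 - 94.5) / (3*1.66) = 2.0161
Cpk = min(Cpu, Cpl) = 0.8153

0.8153


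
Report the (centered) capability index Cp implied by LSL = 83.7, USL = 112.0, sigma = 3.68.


Cp = (USL - LSL) / (6 * sigma)
= (112.0 - 83.7) / (6 * 3.68)
= 28.3000 / 22.0800
= 1.2817

1.2817


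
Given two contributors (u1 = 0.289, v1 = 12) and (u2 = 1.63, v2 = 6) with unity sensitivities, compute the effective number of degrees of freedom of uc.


uc = sqrt(u1^2 + u2^2) = sqrt(0.289^2 + 1.63^2) = 1.6554217
v_eff = uc^4 / (u1^4/v1 + u2^4/v2)
= 1.6554217^4 / (0.289^4/12 + 1.63^4/6)
= 7.5099073 / 1.1771009
v_eff = 6.3800

6.3800


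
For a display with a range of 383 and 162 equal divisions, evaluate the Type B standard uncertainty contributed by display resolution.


resolution = range / divisions
resolution = 383 / 162 = 2.3641975
u_res = resolution / (2*sqrt(3))
u_res = 2.3641975 / 3.4641016
u_res = 0.6825

0.6825


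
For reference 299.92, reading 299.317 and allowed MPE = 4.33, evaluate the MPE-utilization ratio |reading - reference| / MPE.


e = indication - reference = 299.317 - 299.92 = -0.6030
|e| = 0.6030
ratio = |e| / MPE = 0.6030 / 4.33
ratio = 0.1393

0.1393


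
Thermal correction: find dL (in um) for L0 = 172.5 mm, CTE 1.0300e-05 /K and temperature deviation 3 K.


dL = L * alpha * dT
= 172.5 * 1.0300e-05 * 3
= 0.0053302 mm
dL_um = 0.0053302 * 1000 = 5.3302 um

5.3302


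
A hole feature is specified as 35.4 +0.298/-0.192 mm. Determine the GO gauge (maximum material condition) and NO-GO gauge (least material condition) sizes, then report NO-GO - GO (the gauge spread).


GO = nominal - lower_tol (smallest hole = maximum material condition)
GO = 35.4 - 0.192 = 35.208
NO-GO = nominal + upper_tol (largest hole = least material condition)
NO-GO = 35.4 + 0.298 = 35.698
spread = NO-GO - GO = 35.698 - 35.208 = 0.4900

0.4900


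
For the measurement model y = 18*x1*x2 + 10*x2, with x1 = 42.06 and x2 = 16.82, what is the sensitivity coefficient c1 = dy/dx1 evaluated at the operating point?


y = 18*x1*x2 + 10*x2
dy/dx1 = 18*x2
Evaluate at x2 = 16.82: c1 = 18 * 16.82
c1 = 302.7600

302.7600


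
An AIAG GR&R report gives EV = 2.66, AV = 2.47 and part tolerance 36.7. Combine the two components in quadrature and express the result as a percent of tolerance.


GRR = sqrt(EV^2 + AV^2) = sqrt(2.66^2 + 2.47^2) = 3.6299449
%GRR = GRR / tol * 100 = 3.6299449 / 36.7 * 100
%GRR = 9.8909

9.8909


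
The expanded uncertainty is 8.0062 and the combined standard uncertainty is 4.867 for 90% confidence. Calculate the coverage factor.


k = U / uc
k = 8.0062 / 4.867
k = 1.645

1.645


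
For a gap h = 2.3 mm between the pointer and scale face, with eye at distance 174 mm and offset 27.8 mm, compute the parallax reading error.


error = h * offset / d
= 2.3 * 27.8 / 174
= 0.3675

0.3675


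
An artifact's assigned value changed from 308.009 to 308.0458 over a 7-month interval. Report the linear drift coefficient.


rate = (v2 - v1) / months
= (308.0458 - 308.009) / 7
= 0.0368 / 7
= 0.0053

0.0053


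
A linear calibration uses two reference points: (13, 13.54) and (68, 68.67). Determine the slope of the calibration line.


slope = (y2 - y1) / (x2 - x1)
= (68.67 - 13.54) / (68 - 13)
= 55.1300 / 55
= 1.0024

1.0024


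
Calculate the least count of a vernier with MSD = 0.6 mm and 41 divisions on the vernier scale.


LC = MSD / n_div
= 0.6 / 41
= 0.0146

0.0146


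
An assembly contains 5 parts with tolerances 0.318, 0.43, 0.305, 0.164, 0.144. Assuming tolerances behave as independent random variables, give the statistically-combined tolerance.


RSS = sqrt(0.318^2 + 0.43^2 + 0.305^2 + 0.164^2 + 0.144^2)
= sqrt(0.426681)
= 0.6532

0.6532


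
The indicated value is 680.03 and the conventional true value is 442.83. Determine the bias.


Systematic error = measured - true
= 680.03 - 442.83
= 237.2000

237.2000


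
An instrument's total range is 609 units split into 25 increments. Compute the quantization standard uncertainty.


resolution = range / divisions
resolution = 609 / 25 = 24.36
u_res = resolution / (2*sqrt(3))
u_res = 24.36 / 3.4641016
u_res = 7.0321

7.0321


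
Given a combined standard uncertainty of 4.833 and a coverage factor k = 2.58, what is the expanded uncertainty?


U = k * uc
U = 2.58 * 4.833
U = 12.4691

12.4691


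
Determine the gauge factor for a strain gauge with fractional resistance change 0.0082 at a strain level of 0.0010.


GF = (dR/R) / epsilon
= 0.0082 / 0.0010
= 8.2000

8.2000


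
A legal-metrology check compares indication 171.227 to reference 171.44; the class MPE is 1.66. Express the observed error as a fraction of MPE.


e = indication - reference = 171.227 - 171.44 = -0.2130
|e| = 0.2130
ratio = |e| / MPE = 0.2130 / 1.66
ratio = 0.1283

0.1283


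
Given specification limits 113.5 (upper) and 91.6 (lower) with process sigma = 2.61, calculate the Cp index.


Cp = (USL - LSL) / (6 * sigma)
= (113.5 - 91.6) / (6 * 2.61)
= 21.9000 / 15.6600
= 1.3985

1.3985


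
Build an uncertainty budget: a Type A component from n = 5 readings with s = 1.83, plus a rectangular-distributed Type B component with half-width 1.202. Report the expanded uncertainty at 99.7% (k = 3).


u_A = s / sqrt(n) = 1.83 / sqrt(5) = 0.81840088
u_B = half_width / sqrt(3) = 1.202 / sqrt(3) = 0.69397502
uc = sqrt(u_A^2 + u_B^2) = sqrt(0.81840088^2 + 0.69397502^2) = 1.0730244
U = k * uc = 3 * 1.0730244
U = 3.2191

3.2191


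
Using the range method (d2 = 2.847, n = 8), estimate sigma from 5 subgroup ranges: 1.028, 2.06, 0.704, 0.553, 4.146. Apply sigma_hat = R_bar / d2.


R_bar = (1.028 + 2.06 + 0.704 + 0.553 + 4.146) / 5
R_bar = 8.491 / 5 = 1.6982
sigma_hat = R_bar / d2 = 1.6982 / 2.847 = 0.5965

0.5965


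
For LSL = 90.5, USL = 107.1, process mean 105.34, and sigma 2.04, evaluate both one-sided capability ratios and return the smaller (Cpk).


Cpu = (USL - mean) / (3*sigma) = (107.1 - 105.34) / (3*2.04) = 0.2876
Cpl = (mean - LSL) / (3*sigma) = (105.34 - 90.5) / (3*2.04) = 2.4248
Cpk = min(Cpu, Cpl) = 0.2876

0.2876


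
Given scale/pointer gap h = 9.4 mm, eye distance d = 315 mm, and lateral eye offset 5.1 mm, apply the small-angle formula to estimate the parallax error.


error = h * offset / d
= 9.4 * 5.1 / 315
= 0.1522

0.1522


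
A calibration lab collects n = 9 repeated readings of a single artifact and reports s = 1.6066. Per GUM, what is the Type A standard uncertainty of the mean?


u_A = s / sqrt(n)
u_A = 1.6066 / sqrt(9)
u_A = 1.6066 / 3
u_A = 0.5355

0.5355


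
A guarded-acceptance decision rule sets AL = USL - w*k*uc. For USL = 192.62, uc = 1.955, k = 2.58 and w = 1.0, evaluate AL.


U = k * uc = 2.58 * 1.955 = 5.0439
guard band g = w * U = 1.0 * 5.0439 = 5.0439
AL = USL - g = 192.62 - 5.0439
AL = 187.5761

187.5761


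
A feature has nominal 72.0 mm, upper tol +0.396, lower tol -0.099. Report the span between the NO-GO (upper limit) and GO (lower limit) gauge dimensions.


GO = nominal - lower_tol (smallest hole = maximum material condition)
GO = 72.0 - 0.099 = 71.901
NO-GO = nominal + upper_tol (largest hole = least material condition)
NO-GO = 72.0 + 0.396 = 72.396
spread = NO-GO - GO = 72.396 - 71.901 = 0.4950

0.4950


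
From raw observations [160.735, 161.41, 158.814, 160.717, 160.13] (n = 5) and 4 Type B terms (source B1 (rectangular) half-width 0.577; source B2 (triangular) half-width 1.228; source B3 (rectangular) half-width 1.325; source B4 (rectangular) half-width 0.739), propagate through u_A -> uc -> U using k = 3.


mean = (160.735 + 161.41 + 158.814 + 160.717 + 160.13) / 5 = 160.3612
s = sqrt(sum((x - mean)^2)/(n-1)) = 0.97641984
u_A = s / sqrt(n) = 0.97641984 / sqrt(5) = 0.43666823
u_B1 = 0.577 / sqrt(3) = 0.33313111
u_B2 = 1.228 / sqrt(6) = 0.5013289
u_B3 = 1.325 / sqrt(3) = 0.76498911
u_B4 = 0.739 / sqrt(3) = 0.42666185
uc = sqrt(0.43666823^2 + 0.33313111^2 + 0.5013289^2 + 0.76498911^2 + 0.42666185^2) = 1.1490147
U = k * uc = 3 * 1.1490147
U = 3.4470

3.4470


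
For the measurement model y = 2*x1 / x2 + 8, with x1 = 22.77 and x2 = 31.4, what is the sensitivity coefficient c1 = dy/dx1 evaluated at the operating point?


y = 2*x1 / x2 + 8
dy/dx1 = 2/x2
Evaluate at x2 = 31.4: c1 = 2 / 31.4
c1 = 0.0637

0.0637


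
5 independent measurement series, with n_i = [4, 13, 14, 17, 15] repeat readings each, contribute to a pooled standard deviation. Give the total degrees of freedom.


nu = sum_i (n_i - 1)
nu = ((4 - 1) + (13 - 1) + (14 - 1) + (17 - 1) + (15 - 1))
nu = 3 + 12 + 13 + 16 + 14
nu = 58

58


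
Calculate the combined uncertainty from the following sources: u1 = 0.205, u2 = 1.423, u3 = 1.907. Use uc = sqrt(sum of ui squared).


uc = sqrt(0.205^2 + 1.423^2 + 1.907^2)
uc = sqrt(5.703603)
uc = 2.3882

2.3882


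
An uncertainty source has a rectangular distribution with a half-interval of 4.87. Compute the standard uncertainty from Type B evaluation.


u_B = half_width / sqrt(3)
u_B = 4.87 / 1.7320508
u_B = 2.8117

2.8117


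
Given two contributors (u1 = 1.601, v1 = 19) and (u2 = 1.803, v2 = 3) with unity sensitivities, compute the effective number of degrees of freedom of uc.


uc = sqrt(u1^2 + u2^2) = sqrt(1.601^2 + 1.803^2) = 2.4112258
v_eff = uc^4 / (u1^4/v1 + u2^4/v2)
= 2.4112258^4 / (1.601^4/19 + 1.803^4/3)
= 33.802711 / 3.8683758
v_eff = 8.7382

8.7382


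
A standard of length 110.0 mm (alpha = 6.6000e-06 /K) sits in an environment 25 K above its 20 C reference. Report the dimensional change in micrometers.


dL = L * alpha * dT
= 110.0 * 6.6000e-06 * 25
= 0.0181500 mm
dL_um = 0.0181500 * 1000 = 18.1500 um

18.1500


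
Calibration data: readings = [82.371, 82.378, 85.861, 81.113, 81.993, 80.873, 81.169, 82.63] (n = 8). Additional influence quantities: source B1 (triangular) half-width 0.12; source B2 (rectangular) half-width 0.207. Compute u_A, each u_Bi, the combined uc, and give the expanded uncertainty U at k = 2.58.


mean = (82.371 + 82.378 + 85.861 + 81.113 + 81.993 + 80.873 + 81.169 + 82.63) / 8 = 82.2985
s = sqrt(sum((x - mean)^2)/(n-1)) = 1.5865252
u_A = s / sqrt(n) = 1.5865252 / sqrt(8) = 0.56092136
u_B1 = 0.12 / sqrt(6) = 0.048989795
u_B2 = 0.207 / sqrt(3) = 0.11951151
uc = sqrt(0.56092136^2 + 0.048989795^2 + 0.11951151^2) = 0.57560036
U = k * uc = 2.58 * 0.57560036
U = 1.4850

1.4850


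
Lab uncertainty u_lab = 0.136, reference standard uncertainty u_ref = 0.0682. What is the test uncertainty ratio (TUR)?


TUR = u_lab / u_ref
= 0.136 / 0.0682
= 1.9941

1.9941


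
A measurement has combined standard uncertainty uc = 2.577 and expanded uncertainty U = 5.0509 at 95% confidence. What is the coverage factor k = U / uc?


k = U / uc
k = 5.0509 / 2.577
k = 1.96

1.96


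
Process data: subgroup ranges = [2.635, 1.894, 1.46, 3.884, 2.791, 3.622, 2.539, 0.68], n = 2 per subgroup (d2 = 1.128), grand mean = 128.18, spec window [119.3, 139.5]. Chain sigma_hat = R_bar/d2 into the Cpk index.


R_bar = (2.635 + 1.894 + 1.46 + 3.884 + 2.791 + 3.622 + 2.539 + 0.68) / 8 = 2.438125
sigma = R_bar / d2 = 2.438125 / 1.128 = 2.1614583
Cp = (USL - LSL)/(6*sigma) = (139.5 - 119.3)/(6*2.1614583) = 1.5576
Cpu = (139.5 - 128.18)/(3*2.1614583) = 1.7457
Cpl = (128.18 - 119.3)/(3*2.1614583) = 1.3694
Cpk = min(Cpu, Cpl) = 1.3694

1.3694


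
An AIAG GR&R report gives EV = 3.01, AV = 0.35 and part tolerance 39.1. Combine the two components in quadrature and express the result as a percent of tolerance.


GRR = sqrt(EV^2 + AV^2) = sqrt(3.01^2 + 0.35^2) = 3.0302805
%GRR = GRR / tol * 100 = 3.0302805 / 39.1 * 100
%GRR = 7.7501

7.7501


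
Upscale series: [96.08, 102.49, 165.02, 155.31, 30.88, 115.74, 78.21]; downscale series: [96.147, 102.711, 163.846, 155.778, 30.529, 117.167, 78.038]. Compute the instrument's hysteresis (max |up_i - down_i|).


|96.08 - 96.147| = 0.0670
|102.49 - 102.711| = 0.2210
|165.02 - 163.846| = 1.1740
|155.31 - 155.778| = 0.4680
|30.88 - 30.529| = 0.3510
|115.74 - 117.167| = 1.4270
|78.21 - 78.038| = 0.1720
hysteresis = max(diffs) = 1.4270

1.4270


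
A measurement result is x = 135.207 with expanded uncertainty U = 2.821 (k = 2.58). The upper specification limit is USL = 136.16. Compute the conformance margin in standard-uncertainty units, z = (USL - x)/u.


u = U / k = 2.821 / 2.58 = 1.0934109
margin = |USL - x| = |136.16 - 135.207| = 0.953
z = margin / u = 0.953 / 1.0934109
z = 0.8716

0.8716


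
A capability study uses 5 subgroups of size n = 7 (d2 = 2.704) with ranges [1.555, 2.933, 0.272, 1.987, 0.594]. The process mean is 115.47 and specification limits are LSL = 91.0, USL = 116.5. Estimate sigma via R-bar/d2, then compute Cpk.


R_bar = (1.555 + 2.933 + 0.272 + 1.987 + 0.594) / 5 = 1.4682
sigma = R_bar / d2 = 1.4682 / 2.704 = 0.54297337
Cp = (USL - LSL)/(6*sigma) = (116.5 - 91.0)/(6*0.54297337) = 7.8273
Cpu = (116.5 - 115.47)/(3*0.54297337) = 0.6323
Cpl = (115.47 - 91.0)/(3*0.54297337) = 15.0222
Cpk = min(Cpu, Cpl) = 0.6323

0.6323


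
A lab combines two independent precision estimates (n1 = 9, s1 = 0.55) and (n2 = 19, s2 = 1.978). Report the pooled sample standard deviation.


s_p = sqrt(((n1-1)*s1^2 + (n2-1)*s2^2) / (n1+n2-2))
numerator = (9-1)*0.55^2 + (19-1)*1.978^2 = 2.42 + 70.424712 = 72.844712
denominator = 9 + 19 - 2 = 26
s_p^2 = 72.844712 / 26 = 2.8017197
s_p = sqrt(2.8017197) = 1.6738

1.6738


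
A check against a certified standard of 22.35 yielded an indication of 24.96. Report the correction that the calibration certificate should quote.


Correction = standard - reading
= 22.35 - 24.96
= -2.6100

-2.6100


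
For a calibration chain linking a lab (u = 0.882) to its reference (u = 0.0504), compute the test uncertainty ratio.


TUR = u_lab / u_ref
= 0.882 / 0.0504
= 17.5000

17.5000


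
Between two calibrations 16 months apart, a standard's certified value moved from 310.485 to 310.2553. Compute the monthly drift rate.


rate = (v2 - v1) / months
= (310.2553 - 310.485) / 16
= -0.2297 / 16
= -0.0144

-0.0144


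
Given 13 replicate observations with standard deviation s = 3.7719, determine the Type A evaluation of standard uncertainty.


u_A = s / sqrt(n)
u_A = 3.7719 / sqrt(13)
u_A = 3.7719 / 3.6055513
u_A = 1.0461

1.0461


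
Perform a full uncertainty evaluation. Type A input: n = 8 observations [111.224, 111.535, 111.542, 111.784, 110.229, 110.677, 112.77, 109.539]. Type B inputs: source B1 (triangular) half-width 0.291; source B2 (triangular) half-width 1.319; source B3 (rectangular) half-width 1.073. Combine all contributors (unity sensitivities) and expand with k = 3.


mean = (111.224 + 111.535 + 111.542 + 111.784 + 110.229 + 110.677 + 112.77 + 109.539) / 8 = 111.1625
s = sqrt(sum((x - mean)^2)/(n-1)) = 0.999983
u_A = s / sqrt(n) = 0.999983 / sqrt(8) = 0.35354738
u_B1 = 0.291 / sqrt(6) = 0.11880025
u_B2 = 1.319 / sqrt(6) = 0.5384795
u_B3 = 1.073 / sqrt(3) = 0.61949684
uc = sqrt(0.35354738^2 + 0.11880025^2 + 0.5384795^2 + 0.61949684^2) = 0.90157959
U = k * uc = 3 * 0.90157959
U = 2.7047

2.7047


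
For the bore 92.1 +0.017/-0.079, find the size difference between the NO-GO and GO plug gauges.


GO = nominal - lower_tol (smallest hole = maximum material condition)
GO = 92.1 - 0.079 = 92.021
NO-GO = nominal + upper_tol (largest hole = least material condition)
NO-GO = 92.1 + 0.017 = 92.117
spread = NO-GO - GO = 92.117 - 92.021 = 0.0960

0.0960


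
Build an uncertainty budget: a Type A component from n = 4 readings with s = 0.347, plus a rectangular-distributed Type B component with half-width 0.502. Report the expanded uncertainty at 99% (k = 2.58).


u_A = s / sqrt(n) = 0.347 / sqrt(4) = 0.1735
u_B = half_width / sqrt(3) = 0.502 / sqrt(3) = 0.28982984
uc = sqrt(u_A^2 + u_B^2) = sqrt(0.1735^2 + 0.28982984^2) = 0.33779222
U = k * uc = 2.58 * 0.33779222
U = 0.8715

0.8715


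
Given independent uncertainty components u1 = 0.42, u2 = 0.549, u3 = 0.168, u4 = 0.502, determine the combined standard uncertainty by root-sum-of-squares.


uc = sqrt(0.42^2 + 0.549^2 + 0.168^2 + 0.502^2)
uc = sqrt(0.758029)
uc = 0.8706

0.8706


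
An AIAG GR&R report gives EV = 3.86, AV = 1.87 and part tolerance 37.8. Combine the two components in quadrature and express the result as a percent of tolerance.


GRR = sqrt(EV^2 + AV^2) = sqrt(3.86^2 + 1.87^2) = 4.2891141
%GRR = GRR / tol * 100 = 4.2891141 / 37.8 * 100
%GRR = 11.3469

11.3469


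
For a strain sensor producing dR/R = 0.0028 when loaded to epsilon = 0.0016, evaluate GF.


GF = (dR/R) / epsilon
= 0.0028 / 0.0016
= 1.7500

1.7500


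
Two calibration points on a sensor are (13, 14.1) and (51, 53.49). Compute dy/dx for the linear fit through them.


slope = (y2 - y1) / (x2 - x1)
= (53.49 - 14.1) / (51 - 13)
= 39.3900 / 38
= 1.0366

1.0366


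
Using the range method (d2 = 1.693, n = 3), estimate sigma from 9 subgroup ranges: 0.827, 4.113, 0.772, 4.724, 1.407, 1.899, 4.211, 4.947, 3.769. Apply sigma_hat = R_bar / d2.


R_bar = (0.827 + 4.113 + 0.772 + 4.724 + 1.407 + 1.899 + 4.211 + 4.947 + 3.769) / 9
R_bar = 26.669 / 9 = 2.9632222
sigma_hat = R_bar / d2 = 2.9632222 / 1.693 = 1.7503

1.7503


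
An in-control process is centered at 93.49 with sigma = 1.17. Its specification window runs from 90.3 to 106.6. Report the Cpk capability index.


Cpu = (USL - mean) / (3*sigma) = (106.6 - 93.49) / (3*1.17) = 3.7350
Cpl = (mean - LSL) / (3*sigma) = (93.49 - 90.3) / (3*1.17) = 0.9088
Cpk = min(Cpu, Cpl) = 0.9088

0.9088


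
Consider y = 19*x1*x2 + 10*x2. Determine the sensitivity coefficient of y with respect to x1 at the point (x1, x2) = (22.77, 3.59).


y = 19*x1*x2 + 10*x2
dy/dx1 = 19*x2
Evaluate at x2 = 3.59: c1 = 19 * 3.59
c1 = 68.2100

68.2100


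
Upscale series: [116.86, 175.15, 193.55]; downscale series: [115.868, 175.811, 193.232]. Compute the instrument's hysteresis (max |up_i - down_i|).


|116.86 - 115.868| = 0.9920
|175.15 - 175.811| = 0.6610
|193.55 - 193.232| = 0.3180
hysteresis = max(diffs) = 0.9920

0.9920


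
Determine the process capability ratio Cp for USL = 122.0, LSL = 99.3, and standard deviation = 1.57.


Cp = (USL - LSL) / (6 * sigma)
= (122.0 - 99.3) / (6 * 1.57)
= 22.7000 / 9.4200
= 2.4098

2.4098


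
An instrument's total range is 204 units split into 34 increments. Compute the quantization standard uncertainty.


resolution = range / divisions
resolution = 204 / 34 = 6
u_res = resolution / (2*sqrt(3))
u_res = 6 / 3.4641016
u_res = 1.7321

1.7321


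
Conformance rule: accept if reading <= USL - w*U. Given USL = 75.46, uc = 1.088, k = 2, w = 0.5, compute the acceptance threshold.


U = k * uc = 2 * 1.088 = 2.176
guard band g = w * U = 0.5 * 2.176 = 1.088
AL = USL - g = 75.46 - 1.088
AL = 74.3720

74.3720


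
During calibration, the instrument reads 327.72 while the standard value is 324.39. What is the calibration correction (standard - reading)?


Correction = standard - reading
= 324.39 - 327.72
= -3.3300

-3.3300


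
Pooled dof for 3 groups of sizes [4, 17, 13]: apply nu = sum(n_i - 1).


nu = sum_i (n_i - 1)
nu = ((4 - 1) + (17 - 1) + (13 - 1))
nu = 3 + 16 + 12
nu = 31

31


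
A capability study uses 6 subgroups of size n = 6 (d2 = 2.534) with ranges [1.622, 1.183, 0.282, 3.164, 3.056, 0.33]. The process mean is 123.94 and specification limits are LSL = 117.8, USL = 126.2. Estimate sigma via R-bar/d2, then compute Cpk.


R_bar = (1.622 + 1.183 + 0.282 + 3.164 + 3.056 + 0.33) / 6 = 1.6061667
sigma = R_bar / d2 = 1.6061667 / 2.534 = 0.63384637
Cp = (USL - LSL)/(6*sigma) = (126.2 - 117.8)/(6*0.63384637) = 2.2087
Cpu = (126.2 - 123.94)/(3*0.63384637) = 1.1885
Cpl = (123.94 - 117.8)/(3*0.63384637) = 3.2290
Cpk = min(Cpu, Cpl) = 1.1885

1.1885


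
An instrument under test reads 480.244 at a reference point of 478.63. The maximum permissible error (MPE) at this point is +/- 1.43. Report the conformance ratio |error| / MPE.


e = indication - reference = 480.244 - 478.63 = 1.6140
|e| = 1.6140
ratio = |e| / MPE = 1.6140 / 1.43
ratio = 1.1287

1.1287


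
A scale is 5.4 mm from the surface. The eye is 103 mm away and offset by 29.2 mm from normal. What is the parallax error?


error = h * offset / d
= 5.4 * 29.2 / 103
= 1.5309

1.5309


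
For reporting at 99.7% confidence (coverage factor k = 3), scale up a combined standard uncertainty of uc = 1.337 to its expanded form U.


U = k * uc
U = 3 * 1.337
U = 4.0110

4.0110


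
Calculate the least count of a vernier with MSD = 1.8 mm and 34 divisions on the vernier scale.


LC = MSD / n_div
= 1.8 / 34
= 0.0529

0.0529


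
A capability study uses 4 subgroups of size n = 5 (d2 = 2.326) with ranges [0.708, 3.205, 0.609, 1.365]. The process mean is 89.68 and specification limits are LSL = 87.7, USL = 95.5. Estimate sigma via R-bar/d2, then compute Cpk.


R_bar = (0.708 + 3.205 + 0.609 + 1.365) / 4 = 1.47175
sigma = R_bar / d2 = 1.47175 / 2.326 = 0.63273861
Cp = (USL - LSL)/(6*sigma) = (95.5 - 87.7)/(6*0.63273861) = 2.0546
Cpu = (95.5 - 89.68)/(3*0.63273861) = 3.0660
Cpl = (89.68 - 87.7)/(3*0.63273861) = 1.0431
Cpk = min(Cpu, Cpl) = 1.0431

1.0431


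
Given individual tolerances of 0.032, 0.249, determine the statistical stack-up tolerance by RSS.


RSS = sqrt(0.032^2 + 0.249^2)
= sqrt(0.063025)
= 0.2510

0.2510


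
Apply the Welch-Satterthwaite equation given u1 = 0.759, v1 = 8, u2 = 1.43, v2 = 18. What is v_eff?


uc = sqrt(u1^2 + u2^2) = sqrt(0.759^2 + 1.43^2) = 1.6189444
v_eff = uc^4 / (u1^4/v1 + u2^4/v2)
= 1.6189444^4 / (0.759^4/8 + 1.43^4/18)
= 6.8695412 / 0.27379567
v_eff = 25.0900

25.0900


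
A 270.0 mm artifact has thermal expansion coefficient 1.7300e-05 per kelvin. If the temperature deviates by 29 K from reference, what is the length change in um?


dL = L * alpha * dT
= 270.0 * 1.7300e-05 * 29
= 0.1354590 mm
dL_um = 0.1354590 * 1000 = 135.4590 um

135.4590


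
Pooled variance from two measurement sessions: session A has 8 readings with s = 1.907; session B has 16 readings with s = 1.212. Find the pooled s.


s_p = sqrt(((n1-1)*s1^2 + (n2-1)*s2^2) / (n1+n2-2))
numerator = (8-1)*1.907^2 + (16-1)*1.212^2 = 25.456543 + 22.03416 = 47.490703
denominator = 8 + 16 - 2 = 22
s_p^2 = 47.490703 / 22 = 2.1586683
s_p = sqrt(2.1586683) = 1.4692

1.4692


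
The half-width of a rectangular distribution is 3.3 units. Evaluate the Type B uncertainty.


u_B = half_width / sqrt(3)
u_B = 3.3 / 1.7320508
u_B = 1.9053

1.9053


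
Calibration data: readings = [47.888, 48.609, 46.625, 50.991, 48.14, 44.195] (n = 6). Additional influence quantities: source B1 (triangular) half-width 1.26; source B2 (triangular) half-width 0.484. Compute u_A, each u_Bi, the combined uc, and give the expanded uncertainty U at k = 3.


mean = (47.888 + 48.609 + 46.625 + 50.991 + 48.14 + 44.195) / 6 = 47.74133333
s = sqrt(sum((x - mean)^2)/(n-1)) = 2.2501691
u_A = s / sqrt(n) = 2.2501691 / sqrt(6) = 0.91862769
u_B1 = 1.26 / sqrt(6) = 0.51439285
u_B2 = 0.484 / sqrt(6) = 0.19759217
uc = sqrt(0.91862769^2 + 0.51439285^2 + 0.19759217^2) = 1.0712234
U = k * uc = 3 * 1.0712234
U = 3.2137

3.2137


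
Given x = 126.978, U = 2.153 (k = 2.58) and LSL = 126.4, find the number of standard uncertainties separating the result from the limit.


u = U / k = 2.153 / 2.58 = 0.83449612
margin = |LSL - x| = |126.4 - 126.978| = 0.578
z = margin / u = 0.578 / 0.83449612
z = 0.6926

0.6926


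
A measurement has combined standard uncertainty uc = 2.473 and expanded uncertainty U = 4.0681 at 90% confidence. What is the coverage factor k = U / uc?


k = U / uc
k = 4.0681 / 2.473
k = 1.645

1.645


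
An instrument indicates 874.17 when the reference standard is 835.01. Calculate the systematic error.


Systematic error = measured - true
= 874.17 - 835.01
= 39.1600

39.1600


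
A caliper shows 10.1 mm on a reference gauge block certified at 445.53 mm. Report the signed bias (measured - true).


Systematic error = measured - true
= 10.1 - 445.53
= -435.4300

-435.4300


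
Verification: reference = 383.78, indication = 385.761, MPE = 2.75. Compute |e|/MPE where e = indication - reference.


e = indication - reference = 385.761 - 383.78 = 1.9810
|e| = 1.9810
ratio = |e| / MPE = 1.9810 / 2.75
ratio = 0.7204

0.7204


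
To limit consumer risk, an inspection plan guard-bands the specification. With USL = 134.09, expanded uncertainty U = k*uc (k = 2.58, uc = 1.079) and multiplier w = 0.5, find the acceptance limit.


U = k * uc = 2.58 * 1.079 = 2.78382
guard band g = w * U = 0.5 * 2.78382 = 1.39191
AL = USL - g = 134.09 - 1.39191
AL = 132.6981

132.6981


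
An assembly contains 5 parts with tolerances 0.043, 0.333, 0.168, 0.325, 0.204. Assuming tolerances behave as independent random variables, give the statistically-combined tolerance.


RSS = sqrt(0.043^2 + 0.333^2 + 0.168^2 + 0.325^2 + 0.204^2)
= sqrt(0.288203)
= 0.5368

0.5368


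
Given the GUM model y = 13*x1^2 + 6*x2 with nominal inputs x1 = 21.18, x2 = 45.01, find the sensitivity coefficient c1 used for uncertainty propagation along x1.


y = 13*x1^2 + 6*x2
dy/dx1 = 2*13*x1
Evaluate at x1 = 21.18: c1 = 26 * 21.18
c1 = 550.6800

550.6800


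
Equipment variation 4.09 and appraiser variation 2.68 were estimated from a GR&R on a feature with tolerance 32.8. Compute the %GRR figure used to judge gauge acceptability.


GRR = sqrt(EV^2 + AV^2) = sqrt(4.09^2 + 2.68^2) = 4.8898364
%GRR = GRR / tol * 100 = 4.8898364 / 32.8 * 100
%GRR = 14.9080

14.9080


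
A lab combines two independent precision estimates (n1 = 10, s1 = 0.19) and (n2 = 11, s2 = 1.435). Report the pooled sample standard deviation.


s_p = sqrt(((n1-1)*s1^2 + (n2-1)*s2^2) / (n1+n2-2))
numerator = (10-1)*0.19^2 + (11-1)*1.435^2 = 0.3249 + 20.59225 = 20.91715
denominator = 10 + 11 - 2 = 19
s_p^2 = 20.91715 / 19 = 1.1009026
s_p = sqrt(1.1009026) = 1.0492

1.0492


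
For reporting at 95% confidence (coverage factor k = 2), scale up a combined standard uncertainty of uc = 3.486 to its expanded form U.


U = k * uc
U = 2 * 3.486
U = 6.9720

6.9720


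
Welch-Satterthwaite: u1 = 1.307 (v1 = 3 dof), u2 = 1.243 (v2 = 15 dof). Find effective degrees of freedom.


uc = sqrt(u1^2 + u2^2) = sqrt(1.307^2 + 1.243^2) = 1.8036901
v_eff = uc^4 / (u1^4/v1 + u2^4/v2)
= 1.8036901^4 / (1.307^4/3 + 1.243^4/15)
= 10.583948 / 1.13185
v_eff = 9.3510

9.3510


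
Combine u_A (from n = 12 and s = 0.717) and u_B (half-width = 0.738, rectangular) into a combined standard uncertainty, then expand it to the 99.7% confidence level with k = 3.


u_A = s / sqrt(n) = 0.717 / sqrt(12) = 0.20698007
u_B = half_width / sqrt(3) = 0.738 / sqrt(3) = 0.4260845
uc = sqrt(u_A^2 + u_B^2) = sqrt(0.20698007^2 + 0.4260845^2) = 0.4736969
U = k * uc = 3 * 0.4736969
U = 1.4211

1.4211


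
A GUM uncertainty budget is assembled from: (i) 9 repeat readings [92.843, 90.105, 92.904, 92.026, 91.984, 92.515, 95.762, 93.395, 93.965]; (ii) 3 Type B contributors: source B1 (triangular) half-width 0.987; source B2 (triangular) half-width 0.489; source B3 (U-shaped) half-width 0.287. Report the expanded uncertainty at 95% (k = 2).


mean = (92.843 + 90.105 + 92.904 + 92.026 + 91.984 + 92.515 + 95.762 + 93.395 + 93.965) / 9 = 92.83322222
s = sqrt(sum((x - mean)^2)/(n-1)) = 1.5450165
u_A = s / sqrt(n) = 1.5450165 / sqrt(9) = 0.5150055
u_B1 = 0.987 / sqrt(6) = 0.40294106
u_B2 = 0.489 / sqrt(6) = 0.19963341
u_B3 = 0.287 / sqrt(2) = 0.20293965
uc = sqrt(0.5150055^2 + 0.40294106^2 + 0.19963341^2 + 0.20293965^2) = 0.71318312
U = k * uc = 2 * 0.71318312
U = 1.4264

1.4264


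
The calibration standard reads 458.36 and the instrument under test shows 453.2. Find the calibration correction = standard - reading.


Correction = standard - reading
= 458.36 - 453.2
= 5.1600

5.1600


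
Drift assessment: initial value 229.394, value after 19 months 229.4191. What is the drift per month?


rate = (v2 - v1) / months
= (229.4191 - 229.394) / 19
= 0.0251 / 19
= 0.0013

0.0013


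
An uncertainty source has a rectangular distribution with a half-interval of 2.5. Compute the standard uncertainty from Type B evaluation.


u_B = half_width / sqrt(3)
u_B = 2.5 / 1.7320508
u_B = 1.4434

1.4434


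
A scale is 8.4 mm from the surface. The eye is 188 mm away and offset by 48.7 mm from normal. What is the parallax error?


error = h * offset / d
= 8.4 * 48.7 / 188
= 2.1760

2.1760


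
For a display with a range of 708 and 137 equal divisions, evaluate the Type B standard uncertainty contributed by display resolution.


resolution = range / divisions
resolution = 708 / 137 = 5.1678832
u_res = resolution / (2*sqrt(3))
u_res = 5.1678832 / 3.4641016
u_res = 1.4918

1.4918


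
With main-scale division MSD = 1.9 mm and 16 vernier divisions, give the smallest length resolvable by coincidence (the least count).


LC = MSD / n_div
= 1.9 / 16
= 0.1187

0.1187


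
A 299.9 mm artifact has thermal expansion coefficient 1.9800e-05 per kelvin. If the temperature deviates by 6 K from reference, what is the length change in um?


dL = L * alpha * dT
= 299.9 * 1.9800e-05 * 6
= 0.0356281 mm
dL_um = 0.0356281 * 1000 = 35.6281 um

35.6281


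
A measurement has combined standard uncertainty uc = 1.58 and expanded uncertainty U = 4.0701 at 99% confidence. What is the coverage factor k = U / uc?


k = U / uc
k = 4.0701 / 1.58
k = 2.576

2.576


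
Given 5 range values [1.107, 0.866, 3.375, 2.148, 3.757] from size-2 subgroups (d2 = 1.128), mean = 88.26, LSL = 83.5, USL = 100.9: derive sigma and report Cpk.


R_bar = (1.107 + 0.866 + 3.375 + 2.148 + 3.757) / 5 = 2.2506
sigma = R_bar / d2 = 2.2506 / 1.128 = 1.9952128
Cp = (USL - LSL)/(6*sigma) = (100.9 - 83.5)/(6*1.9952128) = 1.4535
Cpu = (100.9 - 88.26)/(3*1.9952128) = 2.1117
Cpl = (88.26 - 83.5)/(3*1.9952128) = 0.7952
Cpk = min(Cpu, Cpl) = 0.7952

0.7952


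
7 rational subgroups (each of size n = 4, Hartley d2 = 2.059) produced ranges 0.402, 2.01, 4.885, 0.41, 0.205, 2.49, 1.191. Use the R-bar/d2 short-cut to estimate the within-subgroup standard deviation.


R_bar = (0.402 + 2.01 + 4.885 + 0.41 + 0.205 + 2.49 + 1.191) / 7
R_bar = 11.593 / 7 = 1.6561429
sigma_hat = R_bar / d2 = 1.6561429 / 2.059 = 0.8043

0.8043
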